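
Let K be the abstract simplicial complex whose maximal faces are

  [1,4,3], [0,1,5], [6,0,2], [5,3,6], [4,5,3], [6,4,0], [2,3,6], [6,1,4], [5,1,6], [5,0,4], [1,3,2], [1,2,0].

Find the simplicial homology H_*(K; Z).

Order the vertices as 0 < 1 < 2 < 3 < 4 < 5 < 6. Listing each simplex with vertices in this order, K has dimension 2 with simplices:

  0-simplices (7): [0], [1], [2], [3], [4], [5], [6]
  1-simplices (18): [0,1], [0,2], [0,4], [0,5], [0,6], [1,2], [1,3], [1,4], [1,5], [1,6], [2,3], [2,6], [3,4], [3,5], [3,6], [4,5], [4,6], [5,6]
  2-simplices (12): [0,1,2], [0,1,5], [0,2,6], [0,4,5], [0,4,6], [1,2,3], [1,3,4], [1,4,6], [1,5,6], [2,3,6], [3,4,5], [3,5,6]

Hence C_0 ≅ Z^7, C_1 ≅ Z^18, C_2 ≅ Z^12.

The boundary map ∂_1: C_1 → C_0 is given by ∂[p,q] = [q] − [p]. For instance
  ∂[0,1] = [1] − [0].
As a 7×18 matrix over Z this has rank 6, with invariant factors (1,1,1,1,1,1).

∂_2: C_2 → C_1 maps a triangle to the signed sum of its edges. For instance
  ∂[0,1,2] = [1,2] − [0,2] + [0,1],
  ∂[3,4,5] = [4,5] − [3,5] + [3,4].
As a 18×12 matrix over Z this has rank 12, with invariant factors (1,1,1,1,1,1,1,1,1,1,1,2).

Now H_k = ker ∂_k / im ∂_{k+1}, so:

  H_0: rank C_0 − rank ∂_1 = 7 − 6 = 1, and the invariant factors of ∂_1 are all 1, so H_0 = Z.
  H_1: rank ker ∂_1 − rank ∂_2 = (18 − 6) − 12 = 0, and ∂_2 has invariant factor 2 > 1, so H_1 = Z/2.
  H_2: rank ker ∂_2 − rank ∂_3 = (12 − 12) − 0 = 0, and there is no ∂_3, so H_2 = 0.

(K is a triangulation of the real projective plane RP^2.)

H_0 ≅ Z,  H_1 ≅ Z/2,  H_2 = 0.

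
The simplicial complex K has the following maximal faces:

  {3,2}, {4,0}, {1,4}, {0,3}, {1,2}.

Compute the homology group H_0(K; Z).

Take the total order 0 < 1 < 2 < 3 < 4 on the vertex set. Then K (dimension 1) consists of the simplices:

  0-simplices (5): [0], [1], [2], [3], [4]
  1-simplices (5): [0,3], [0,4], [1,2], [1,4], [2,3]

so the chain groups are C_0 ≅ Z^5, C_1 ≅ Z^5.

Boundary ∂_1: C_1 → C_0 is given by ∂[p,q] = [q] − [p].
As a 5×5 matrix over Z this has rank 4, with invariant factors (1,1,1,1).

From H_k ≅ ker(∂_k) / im(∂_{k+1}) we obtain:

  H_0: rank C_0 − rank ∂_1 = 5 − 4 = 1, and the invariant factors of ∂_1 are all 1, so H_0 ≅ Z.

H_0 = Z.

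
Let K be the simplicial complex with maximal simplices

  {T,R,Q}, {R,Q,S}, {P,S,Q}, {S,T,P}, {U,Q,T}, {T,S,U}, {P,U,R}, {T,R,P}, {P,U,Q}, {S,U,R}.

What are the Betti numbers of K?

b_0 = 1, b_1 = 0, b_2 = 0.

Fix the vertex order P < Q < R < S < T < U and write every simplex with vertices in increasing order. Then dim K = 2 and the simplices of K are:

  0-simplices (6): P, Q, R, S, T, U
  1-simplices (15): PQ, PR, PS, PT, PU, QR, QS, QT, QU, RS, RT, RU, ST, SU, TU
  2-simplices (10): PQS, PQU, PRT, PRU, PST, QRS, QRT, QTU, RSU, STU

Hence C_0 ≅ Z^6, C_1 ≅ Z^15, C_2 ≅ Z^10.

The boundary map ∂_1: C_1 → C_0 sends each edge [p,q] (with p < q) to q − p.
This gives a 6×15 integer matrix of rank 5; reducing to Smith normal form yields diagonal entries (1,1,1,1,1).

Boundary ∂_2: C_2 → C_1 acts by ∂[p,q,r] = [q,r] − [p,r] + [p,q]. For instance
  ∂PQS = QS − PS + PQ,
  ∂PRT = RT − PT + PR.
The 15×10 boundary matrix has rank 10 and Smith normal form diag(1,1,1,1,1,1,1,1,1,2).

Now H_k = ker ∂_k / im ∂_{k+1}, so:

  H_0: rank C_0 − rank ∂_1 = 6 − 5 = 1, and the invariant factors of ∂_1 are all 1, so H_0 ≅ Z.
  H_1: rank ker ∂_1 − rank ∂_2 = (15 − 5) − 10 = 0, and ∂_2 has invariant factor 2 > 1, so H_1 ≅ Z/2.
  H_2: rank ker ∂_2 − rank ∂_3 = (10 − 10) − 0 = 0, and there is no ∂_3, so H_2 ≅ 0.

Hence the Betti numbers are b_0 = 1, b_1 = 0, b_2 = 0.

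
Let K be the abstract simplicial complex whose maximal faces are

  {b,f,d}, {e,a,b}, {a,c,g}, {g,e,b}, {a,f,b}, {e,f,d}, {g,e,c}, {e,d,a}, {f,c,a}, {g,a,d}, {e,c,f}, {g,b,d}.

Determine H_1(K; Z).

H_1 = Z_2.

Take the total order a < b < c < d < e < f < g on the vertex set. Then K (dimension 2) consists of the simplices:

  0-simplices (7): a, b, c, d, e, f, g
  1-simplices (18): ab, ac, ad, ae, af, ag, bd, be, bf, bg, ce, cf, cg, de, df, dg, ef, eg
  2-simplices (12): abe, abf, acf, acg, ade, adg, bdf, bdg, beg, cef, ceg, def

giving chain groups C_0 ≅ Z^7, C_1 ≅ Z^18, C_2 ≅ Z^12.

∂_1: C_1 → C_0 sends each edge [p,q] (with p < q) to q − p. For instance
  ∂de = e − d.
This gives a 7×18 integer matrix of rank 6; reducing to Smith normal form yields diagonal entries (1,1,1,1,1,1).

The boundary map ∂_2: C_2 → C_1 maps a triangle to the signed sum of its edges. For instance
  ∂acf = cf − af + ac,
  ∂acg = cg − ag + ac.
The resulting 18×12 matrix has rank 12, and its Smith normal form has invariant factors (1,1,1,1,1,1,1,1,1,1,1,2).

From H_k ≅ ker(∂_k) / im(∂_{k+1}) we obtain:

  H_1: rank ker ∂_1 − rank ∂_2 = (18 − 6) − 12 = 0, and ∂_2 has invariant factor 2 > 1, so H_1 = Z_2.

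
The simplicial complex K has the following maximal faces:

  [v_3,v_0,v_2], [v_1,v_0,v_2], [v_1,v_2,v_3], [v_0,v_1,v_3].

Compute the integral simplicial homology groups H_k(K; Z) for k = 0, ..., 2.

H_0 ≅ Z,  H_1 = 0,  H_2 ≅ Z.

Take the total order v_0 < v_1 < v_2 < v_3 on the vertex set. Then K (dimension 2) consists of the simplices:

  0-simplices (4): [v_0], [v_1], [v_2], [v_3]
  1-simplices (6): [v_0,v_1], [v_0,v_2], [v_0,v_3], [v_1,v_2], [v_1,v_3], [v_2,v_3]
  2-simplices (4): [v_0,v_1,v_2], [v_0,v_1,v_3], [v_0,v_2,v_3], [v_1,v_2,v_3]

so the chain groups are C_0 ≅ Z^4, C_1 ≅ Z^6, C_2 ≅ Z^4.

∂_1: C_1 → C_0 maps an edge to its endpoints' difference, ∂[p,q] = q − p. For instance
  ∂[v_2,v_3] = [v_3] − [v_2].
The resulting 4×6 matrix has rank 3, and its Smith normal form has invariant factors (1,1,1).

The boundary map ∂_2: C_2 → C_1 sends each 2-simplex [p,q,r] to [q,r] − [p,r] + [p,q]. For instance
  ∂[v_1,v_2,v_3] = [v_2,v_3] − [v_1,v_3] + [v_1,v_2],
  ∂[v_0,v_1,v_3] = [v_1,v_3] − [v_0,v_3] + [v_0,v_1].
This gives a 6×4 integer matrix of rank 3; reducing to Smith normal form yields diagonal entries (1,1,1).

Reading off H_k = ker ∂_k / im ∂_{k+1}:

  H_0: rank C_0 − rank ∂_1 = 4 − 3 = 1, and the invariant factors of ∂_1 are all 1, so H_0 ≅ Z.
  H_1: rank ker ∂_1 − rank ∂_2 = (6 − 3) − 3 = 0, and the invariant factors of ∂_2 are all 1, so H_1 ≅ 0.
  H_2: rank ker ∂_2 − rank ∂_3 = (4 − 3) − 0 = 1, and there is no ∂_3, so H_2 ≅ Z.

As a check, the Euler characteristic is 4 − 6 + 4 = 2, which agrees with 1 − 0 + 1 = 2.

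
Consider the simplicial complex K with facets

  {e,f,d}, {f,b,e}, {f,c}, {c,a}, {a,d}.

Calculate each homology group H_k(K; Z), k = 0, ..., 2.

We work with the vertex ordering a < b < c < d < e < f. The simplices of K, each written with vertices in increasing order, are:

  0-simplices (6): a, b, c, d, e, f
  1-simplices (8): ac, ad, be, bf, cf, de, df, ef
  2-simplices (2): bef, def

so the chain groups are C_0 ≅ Z^6, C_1 ≅ Z^8, C_2 ≅ Z^2.

∂_1: C_1 → C_0 is given by ∂[p,q] = [q] − [p].
This gives a 6×8 integer matrix of rank 5; reducing to Smith normal form yields diagonal entries (1,1,1,1,1).

The boundary map ∂_2: C_2 → C_1 sends each 2-simplex [p,q,r] to [q,r] − [p,r] + [p,q]. For instance
  ∂bef = ef − bf + be,
  ∂def = ef − df + de.
The resulting 8×2 matrix has rank 2, and its Smith normal form has invariant factors (1,1).

Now H_k = ker ∂_k / im ∂_{k+1}, so:

  H_0: rank C_0 − rank ∂_1 = 6 − 5 = 1, and the invariant factors of ∂_1 are all 1, so H_0 ≅ Z.
  H_1: rank ker ∂_1 − rank ∂_2 = (8 − 5) − 2 = 1, and the invariant factors of ∂_2 are all 1, so H_1 ≅ Z.
  H_2: rank ker ∂_2 − rank ∂_3 = (2 − 2) − 0 = 0, and there is no ∂_3, so H_2 ≅ 0.

H_0 ≅ Z,  H_1 ≅ Z,  H_2 = 0.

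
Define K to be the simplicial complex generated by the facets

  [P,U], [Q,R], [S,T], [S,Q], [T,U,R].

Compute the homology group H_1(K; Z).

K has 6 vertices, 7 edges, 1 triangle.
rank ∂_1 = 5, rank ∂_2 = 1 ⇒ b_1 = 7 − 5 − 1 = 1; all invariant factors of ∂_2 are 1 so no torsion. So H_1 ≅ Z.

H_1 = Z.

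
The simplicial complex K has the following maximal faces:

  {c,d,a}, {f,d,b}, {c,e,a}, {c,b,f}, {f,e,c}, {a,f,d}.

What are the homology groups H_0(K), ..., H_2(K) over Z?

H_0 ≅ Z,  H_1 ≅ Z,  H_2 = 0.

K has 6 vertices, 12 edges, 6 triangles.
rank ∂_0 = 0, rank ∂_1 = 5 ⇒ b_0 = 6 − 0 − 5 = 1; all invariant factors of ∂_1 are 1 so no torsion. So H_0 = Z.
rank ∂_1 = 5, rank ∂_2 = 6 ⇒ b_1 = 12 − 5 − 6 = 1; all invariant factors of ∂_2 are 1 so no torsion. So H_1 = Z.
rank ∂_2 = 6, rank ∂_3 = 0 ⇒ b_2 = 6 − 6 − 0 = 0. So H_2 = 0.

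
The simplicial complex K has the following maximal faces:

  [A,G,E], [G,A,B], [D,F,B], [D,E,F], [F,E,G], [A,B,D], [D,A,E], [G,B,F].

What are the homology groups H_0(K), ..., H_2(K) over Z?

H_0 = Z,  H_1 = 0,  H_2 = Z.

We work with the vertex ordering A < B < D < E < F < G. The simplices of K, each written with vertices in increasing order, are:

  0-simplices (6): A, B, D, E, F, G
  1-simplices (12): AB, AD, AE, AG, BD, BF, BG, DE, DF, EF, EG, FG
  2-simplices (8): ABD, ABG, ADE, AEG, BDF, BFG, DEF, EFG

giving chain groups C_0 ≅ Z^6, C_1 ≅ Z^12, C_2 ≅ Z^8.

Boundary ∂_1: C_1 → C_0 is given by ∂[p,q] = [q] − [p].
The 6×12 boundary matrix has rank 5 and Smith normal form diag(1,1,1,1,1).

Boundary ∂_2: C_2 → C_1 maps a triangle to the signed sum of its edges. For instance
  ∂EFG = FG − EG + EF,
  ∂ADE = DE − AE + AD.
As a 12×8 matrix over Z this has rank 7, with invariant factors (1,1,1,1,1,1,1).

Reading off H_k = ker ∂_k / im ∂_{k+1}:

  H_0: rank C_0 − rank ∂_1 = 6 − 5 = 1, and the invariant factors of ∂_1 are all 1, so H_0 = Z.
  H_1: rank ker ∂_1 − rank ∂_2 = (12 − 5) − 7 = 0, and the invariant factors of ∂_2 are all 1, so H_1 = 0.
  H_2: rank ker ∂_2 − rank ∂_3 = (8 − 7) − 0 = 1, and there is no ∂_3, so H_2 = Z.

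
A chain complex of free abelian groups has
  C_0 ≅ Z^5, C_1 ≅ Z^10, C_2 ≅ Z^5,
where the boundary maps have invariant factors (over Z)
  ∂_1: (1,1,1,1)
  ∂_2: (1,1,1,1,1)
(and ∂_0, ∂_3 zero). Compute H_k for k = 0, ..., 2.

H_0 ≅ Z,  H_1 ≅ Z,  H_2 = 0.

H_0: b_0 = 5 − 0 − 4 = 1; torsion from ∂_1 factors > 1: none. So H_0 ≅ Z.
H_1: b_1 = 10 − 4 − 5 = 1; torsion from ∂_2 factors > 1: none. So H_1 ≅ Z.
H_2: b_2 = 5 − 5 − 0 = 0; torsion from ∂_3 factors > 1: none. So H_2 ≅ 0.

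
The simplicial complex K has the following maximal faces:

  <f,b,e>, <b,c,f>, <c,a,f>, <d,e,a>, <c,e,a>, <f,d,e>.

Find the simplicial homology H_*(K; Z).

Order the vertices as a < b < c < d < e < f. Listing each simplex with vertices in this order, K has dimension 2 with simplices:

  0-simplices (6): a, b, c, d, e, f
  1-simplices (12): ac, ad, ae, af, bc, be, bf, ce, cf, de, df, ef
  2-simplices (6): ace, acf, ade, bcf, bef, def

giving chain groups C_0 ≅ Z^6, C_1 ≅ Z^12, C_2 ≅ Z^6.

The boundary map ∂_1: C_1 → C_0 sends each edge [p,q] (with p < q) to q − p. For instance
  ∂cf = f − c.
As a 6×12 matrix over Z this has rank 5, with invariant factors (1,1,1,1,1).

Boundary ∂_2: C_2 → C_1 maps a triangle to the signed sum of its edges. For instance
  ∂bcf = cf − bf + bc,
  ∂def = ef − df + de.
The resulting 12×6 matrix has rank 6, and its Smith normal form has invariant factors (1,1,1,1,1,1).

Now H_k = ker ∂_k / im ∂_{k+1}, so:

  H_0: rank C_0 − rank ∂_1 = 6 − 5 = 1, and the invariant factors of ∂_1 are all 1, so H_0 = Z.
  H_1: rank ker ∂_1 − rank ∂_2 = (12 − 5) − 6 = 1, and the invariant factors of ∂_2 are all 1, so H_1 = Z.
  H_2: rank ker ∂_2 − rank ∂_3 = (6 − 6) − 0 = 0, and there is no ∂_3, so H_2 = 0.

H_0 ≅ Z,  H_1 ≅ Z,  H_2 = 0.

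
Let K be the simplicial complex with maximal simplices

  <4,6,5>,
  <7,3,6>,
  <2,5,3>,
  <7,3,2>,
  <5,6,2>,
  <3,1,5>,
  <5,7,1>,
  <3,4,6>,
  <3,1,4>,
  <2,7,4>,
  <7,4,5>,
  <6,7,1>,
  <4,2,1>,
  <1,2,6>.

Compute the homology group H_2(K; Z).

H_2 ≅ Z.

We work with the vertex ordering 1 < 2 < 3 < 4 < 5 < 6 < 7. The simplices of K, each written with vertices in increasing order, are:

  0-simplices (7): [1], [2], [3], [4], [5], [6], [7]
  1-simplices (21): [1,2], [1,3], [1,4], [1,5], [1,6], [1,7], [2,3], [2,4], [2,5], [2,6], [2,7], [3,4], [3,5], [3,6], [3,7], [4,5], [4,6], [4,7], [5,6], [5,7], [6,7]
  2-simplices (14): [1,2,4], [1,2,6], [1,3,4], [1,3,5], [1,5,7], [1,6,7], [2,3,5], [2,3,7], [2,4,7], [2,5,6], [3,4,6], [3,6,7], [4,5,6], [4,5,7]

giving chain groups C_0 ≅ Z^7, C_1 ≅ Z^21, C_2 ≅ Z^14.

The boundary map ∂_1: C_1 → C_0 is given by ∂[p,q] = [q] − [p]. For instance
  ∂[2,3] = [3] − [2].
The 7×21 boundary matrix has rank 6 and Smith normal form diag(1,1,1,1,1,1).

The boundary map ∂_2: C_2 → C_1 maps a triangle to the signed sum of its edges. For instance
  ∂[3,4,6] = [4,6] − [3,6] + [3,4],
  ∂[4,5,6] = [5,6] − [4,6] + [4,5].
The resulting 21×14 matrix has rank 13, and its Smith normal form has invariant factors (1,1,1,1,1,1,1,1,1,1,1,1,1).

Reading off H_k = ker ∂_k / im ∂_{k+1}:

  H_2: rank ker ∂_2 − rank ∂_3 = (14 − 13) − 0 = 1, and there is no ∂_3, so H_2 ≅ Z.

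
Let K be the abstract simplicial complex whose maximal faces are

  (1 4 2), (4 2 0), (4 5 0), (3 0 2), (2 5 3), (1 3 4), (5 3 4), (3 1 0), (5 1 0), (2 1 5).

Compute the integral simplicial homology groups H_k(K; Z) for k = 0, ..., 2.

H_0 ≅ Z,  H_1 ≅ Z/2,  H_2 = 0.

Fix the vertex order 0 < 1 < 2 < 3 < 4 < 5 and write every simplex with vertices in increasing order. Then dim K = 2 and the simplices of K are:

  0-simplices (6): [0], [1], [2], [3], [4], [5]
  1-simplices (15): [0,1], [0,2], [0,3], [0,4], [0,5], [1,2], [1,3], [1,4], [1,5], [2,3], [2,4], [2,5], [3,4], [3,5], [4,5]
  2-simplices (10): [0,1,3], [0,1,5], [0,2,3], [0,2,4], [0,4,5], [1,2,4], [1,2,5], [1,3,4], [2,3,5], [3,4,5]

so the chain groups are C_0 ≅ Z^6, C_1 ≅ Z^15, C_2 ≅ Z^10.

∂_1: C_1 → C_0 is given by ∂[p,q] = [q] − [p]. For instance
  ∂[1,3] = [3] − [1].
The resulting 6×15 matrix has rank 5, and its Smith normal form has invariant factors (1,1,1,1,1).

Boundary ∂_2: C_2 → C_1 sends each 2-simplex [p,q,r] to [q,r] − [p,r] + [p,q]. For instance
  ∂[1,2,4] = [2,4] − [1,4] + [1,2],
  ∂[1,2,5] = [2,5] − [1,5] + [1,2].
The 15×10 boundary matrix has rank 10 and Smith normal form diag(1,1,1,1,1,1,1,1,1,2).

From H_k ≅ ker(∂_k) / im(∂_{k+1}) we obtain:

  H_0: rank C_0 − rank ∂_1 = 6 − 5 = 1, and the invariant factors of ∂_1 are all 1, so H_0 = Z.
  H_1: rank ker ∂_1 − rank ∂_2 = (15 − 5) − 10 = 0, and ∂_2 has invariant factor 2 > 1, so H_1 = Z/2.
  H_2: rank ker ∂_2 − rank ∂_3 = (10 − 10) − 0 = 0, and there is no ∂_3, so H_2 = 0.

As a check, the Euler characteristic is 6 − 15 + 10 = 1, which agrees with 1 − 0 + 0 = 1.
(K is a triangulation of the real projective plane RP^2.)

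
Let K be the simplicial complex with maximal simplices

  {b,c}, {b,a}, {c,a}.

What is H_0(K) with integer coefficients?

Order the vertices as a < b < c. Listing each simplex with vertices in this order, K has dimension 1 with simplices:

  0-simplices (3): a, b, c
  1-simplices (3): ab, ac, bc

Hence C_0 ≅ Z^3, C_1 ≅ Z^3.

Boundary ∂_1: C_1 → C_0 is given by ∂[p,q] = [q] − [p].
The resulting 3×3 matrix has rank 2, and its Smith normal form has invariant factors (1,1).

From H_k ≅ ker(∂_k) / im(∂_{k+1}) we obtain:

  H_0: rank C_0 − rank ∂_1 = 3 − 2 = 1, and the invariant factors of ∂_1 are all 1, so H_0 = Z.

(K is a triangulation of the circle S^1.)

H_0 = Z.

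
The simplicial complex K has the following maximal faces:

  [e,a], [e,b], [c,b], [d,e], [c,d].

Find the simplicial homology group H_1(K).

H_1 ≅ Z.

Order the vertices as a < b < c < d < e. Listing each simplex with vertices in this order, K has dimension 1 with simplices:

  0-simplices (5): a, b, c, d, e
  1-simplices (5): ae, bc, be, cd, de

so the chain groups are C_0 ≅ Z^5, C_1 ≅ Z^5.

The boundary map ∂_1: C_1 → C_0 sends each edge [p,q] (with p < q) to q − p.
As a 5×5 matrix over Z this has rank 4, with invariant factors (1,1,1,1).

Now H_k = ker ∂_k / im ∂_{k+1}, so:

  H_1: rank ker ∂_1 − rank ∂_2 = (5 − 4) − 0 = 1, and there is no ∂_2, so H_1 ≅ Z.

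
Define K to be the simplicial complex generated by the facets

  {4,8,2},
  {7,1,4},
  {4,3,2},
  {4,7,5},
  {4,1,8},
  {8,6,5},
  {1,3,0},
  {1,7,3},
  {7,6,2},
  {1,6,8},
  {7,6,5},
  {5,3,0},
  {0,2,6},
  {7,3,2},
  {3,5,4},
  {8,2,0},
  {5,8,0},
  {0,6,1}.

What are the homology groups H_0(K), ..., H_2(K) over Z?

H_0 ≅ Z,  H_1 ≅ Z ⊕ Z/2Z,  H_2 = 0.

Order the vertices as 0 < 1 < 2 < 3 < 4 < 5 < 6 < 7 < 8. Listing each simplex with vertices in this order, K has dimension 2 with simplices:

  0-simplices (9): [0], [1], [2], [3], [4], [5], [6], [7], [8]
  1-simplices (27): (27 of them)
  2-simplices (18): [0,1,3], [0,1,6], [0,2,6], [0,2,8], [0,3,5], [0,5,8], [1,3,7], [1,4,7], [1,4,8], [1,6,8], [2,3,4], [2,3,7], [2,4,8], [2,6,7], [3,4,5], [4,5,7], [5,6,7], [5,6,8]

giving chain groups C_0 ≅ Z^9, C_1 ≅ Z^27, C_2 ≅ Z^18.

∂_1: C_1 → C_0 is given by ∂[p,q] = [q] − [p].
As a 9×27 matrix over Z this has rank 8, with invariant factors (1,1,1,1,1,1,1,1).

The boundary map ∂_2: C_2 → C_1 sends each 2-simplex [p,q,r] to [q,r] − [p,r] + [p,q]. For instance
  ∂[0,2,6] = [2,6] − [0,6] + [0,2],
  ∂[0,1,6] = [1,6] − [0,6] + [0,1].
The 27×18 boundary matrix has rank 18 and Smith normal form diag(1,1,1,1,1,1,1,1,1,1,1,1,1,1,1,1,1,2).

Reading off H_k = ker ∂_k / im ∂_{k+1}:

  H_0: rank C_0 − rank ∂_1 = 9 − 8 = 1, and the invariant factors of ∂_1 are all 1, so H_0 ≅ Z.
  H_1: rank ker ∂_1 − rank ∂_2 = (27 − 8) − 18 = 1, and ∂_2 has invariant factor 2 > 1, so H_1 ≅ Z ⊕ Z/2Z.
  H_2: rank ker ∂_2 − rank ∂_3 = (18 − 18) − 0 = 0, and there is no ∂_3, so H_2 ≅ 0.

(K is a triangulation of the Klein bottle.)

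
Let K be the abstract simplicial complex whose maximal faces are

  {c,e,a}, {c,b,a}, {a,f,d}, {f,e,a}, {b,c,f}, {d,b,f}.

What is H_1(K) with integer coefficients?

Order the vertices as a < b < c < d < e < f. Listing each simplex with vertices in this order, K has dimension 2 with simplices:

  0-simplices (6): a, b, c, d, e, f
  1-simplices (12): ab, ac, ad, ae, af, bc, bd, bf, ce, cf, df, ef
  2-simplices (6): abc, ace, adf, aef, bcf, bdf

Hence C_0 ≅ Z^6, C_1 ≅ Z^12, C_2 ≅ Z^6.

Boundary ∂_1: C_1 → C_0 sends each edge [p,q] (with p < q) to q − p.
The resulting 6×12 matrix has rank 5, and its Smith normal form has invariant factors (1,1,1,1,1).

Boundary ∂_2: C_2 → C_1 acts by ∂[p,q,r] = [q,r] − [p,r] + [p,q]. For instance
  ∂bdf = df − bf + bd,
  ∂aef = ef − af + ae.
This gives a 12×6 integer matrix of rank 6; reducing to Smith normal form yields diagonal entries (1,1,1,1,1,1).

Reading off H_k = ker ∂_k / im ∂_{k+1}:

  H_1: rank ker ∂_1 − rank ∂_2 = (12 − 5) − 6 = 1, and the invariant factors of ∂_2 are all 1, so H_1 ≅ Z.

(K is a triangulation of the cylinder S^1 x I.)

H_1 = Z.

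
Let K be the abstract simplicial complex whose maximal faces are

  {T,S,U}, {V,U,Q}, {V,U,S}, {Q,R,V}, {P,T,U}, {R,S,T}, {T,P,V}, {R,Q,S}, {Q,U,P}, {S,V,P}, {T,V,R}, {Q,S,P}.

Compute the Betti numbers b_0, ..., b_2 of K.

b_0 = 1, b_1 = 0, b_2 = 0.

We work with the vertex ordering P < Q < R < S < T < U < V. The simplices of K, each written with vertices in increasing order, are:

  0-simplices (7): P, Q, R, S, T, U, V
  1-simplices (18): PQ, PS, PT, PU, PV, QR, QS, QU, QV, RS, RT, RV, ST, SU, SV, TU, TV, UV
  2-simplices (12): PQS, PQU, PSV, PTU, PTV, QRS, QRV, QUV, RST, RTV, STU, SUV

giving chain groups C_0 ≅ Z^7, C_1 ≅ Z^18, C_2 ≅ Z^12.

Boundary ∂_1: C_1 → C_0 sends each edge [p,q] (with p < q) to q − p. For instance
  ∂TV = V − T.
This gives a 7×18 integer matrix of rank 6; reducing to Smith normal form yields diagonal entries (1,1,1,1,1,1).

Boundary ∂_2: C_2 → C_1 acts by ∂[p,q,r] = [q,r] − [p,r] + [p,q]. For instance
  ∂PSV = SV − PV + PS,
  ∂QRS = RS − QS + QR.
As a 18×12 matrix over Z this has rank 12, with invariant factors (1,1,1,1,1,1,1,1,1,1,1,2).

Computing H_k = (kernel of ∂_k) / (image of ∂_{k+1}):

  H_0: rank C_0 − rank ∂_1 = 7 − 6 = 1, and the invariant factors of ∂_1 are all 1, so H_0 ≅ Z.
  H_1: rank ker ∂_1 − rank ∂_2 = (18 − 6) − 12 = 0, and ∂_2 has invariant factor 2 > 1, so H_1 ≅ Z/2.
  H_2: rank ker ∂_2 − rank ∂_3 = (12 − 12) − 0 = 0, and there is no ∂_3, so H_2 ≅ 0.

Hence the Betti numbers are b_0 = 1, b_1 = 0, b_2 = 0.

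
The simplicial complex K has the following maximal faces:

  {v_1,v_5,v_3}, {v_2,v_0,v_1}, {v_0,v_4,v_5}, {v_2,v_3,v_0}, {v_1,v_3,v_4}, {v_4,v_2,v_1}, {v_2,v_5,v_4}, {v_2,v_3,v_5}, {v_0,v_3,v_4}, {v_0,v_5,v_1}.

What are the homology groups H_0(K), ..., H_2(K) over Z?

H_0 = Z,  H_1 = Z/2Z,  H_2 = 0.

We work with the vertex ordering v_0 < v_1 < v_2 < v_3 < v_4 < v_5. The simplices of K, each written with vertices in increasing order, are:

  0-simplices (6): [v_0], [v_1], [v_2], [v_3], [v_4], [v_5]
  1-simplices (15): (15 of them)
  2-simplices (10): [v_0,v_1,v_2], [v_0,v_1,v_5], [v_0,v_2,v_3], [v_0,v_3,v_4], [v_0,v_4,v_5], [v_1,v_2,v_4], [v_1,v_3,v_4], [v_1,v_3,v_5], [v_2,v_3,v_5], [v_2,v_4,v_5]

giving chain groups C_0 ≅ Z^6, C_1 ≅ Z^15, C_2 ≅ Z^10.

Boundary ∂_1: C_1 → C_0 maps an edge to its endpoints' difference, ∂[p,q] = q − p. For instance
  ∂[v_0,v_1] = [v_1] − [v_0].
The resulting 6×15 matrix has rank 5, and its Smith normal form has invariant factors (1,1,1,1,1).

Boundary ∂_2: C_2 → C_1 maps a triangle to the signed sum of its edges. For instance
  ∂[v_1,v_3,v_4] = [v_3,v_4] − [v_1,v_4] + [v_1,v_3],
  ∂[v_2,v_3,v_5] = [v_3,v_5] − [v_2,v_5] + [v_2,v_3].
The 15×10 boundary matrix has rank 10 and Smith normal form diag(1,1,1,1,1,1,1,1,1,2).

From H_k ≅ ker(∂_k) / im(∂_{k+1}) we obtain:

  H_0: rank C_0 − rank ∂_1 = 6 − 5 = 1, and the invariant factors of ∂_1 are all 1, so H_0 = Z.
  H_1: rank ker ∂_1 − rank ∂_2 = (15 − 5) − 10 = 0, and ∂_2 has invariant factor 2 > 1, so H_1 = Z/2Z.
  H_2: rank ker ∂_2 − rank ∂_3 = (10 − 10) − 0 = 0, and there is no ∂_3, so H_2 = 0.

As a check, the Euler characteristic is 6 − 15 + 10 = 1, which agrees with 1 − 0 + 0 = 1.
(K is a triangulation of the real projective plane RP^2.)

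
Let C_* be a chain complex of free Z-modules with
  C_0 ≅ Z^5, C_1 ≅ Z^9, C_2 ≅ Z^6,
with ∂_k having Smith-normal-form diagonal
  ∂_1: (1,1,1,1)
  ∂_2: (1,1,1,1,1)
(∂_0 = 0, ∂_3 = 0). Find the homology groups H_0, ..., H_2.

H_0: b_0 = 5 − 0 − 4 = 1; torsion from ∂_1 factors > 1: none. So H_0 ≅ Z.
H_1: b_1 = 9 − 4 − 5 = 0; torsion from ∂_2 factors > 1: none. So H_1 ≅ 0.
H_2: b_2 = 6 − 5 − 0 = 1; torsion from ∂_3 factors > 1: none. So H_2 ≅ Z.

H_0 ≅ Z,  H_1 = 0,  H_2 ≅ Z.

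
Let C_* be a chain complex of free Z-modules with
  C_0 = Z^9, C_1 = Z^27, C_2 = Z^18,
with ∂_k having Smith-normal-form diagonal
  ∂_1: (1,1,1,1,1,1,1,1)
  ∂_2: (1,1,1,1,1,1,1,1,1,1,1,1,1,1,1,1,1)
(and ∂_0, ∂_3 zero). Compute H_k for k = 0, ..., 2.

H_0: b_0 = 9 − 0 − 8 = 1; torsion from ∂_1 factors > 1: none. So H_0 ≅ Z.
H_1: b_1 = 27 − 8 − 17 = 2; torsion from ∂_2 factors > 1: none. So H_1 ≅ Z^2.
H_2: b_2 = 18 − 17 − 0 = 1; torsion from ∂_3 factors > 1: none. So H_2 ≅ Z.

H_0 ≅ Z,  H_1 ≅ Z^2,  H_2 ≅ Z.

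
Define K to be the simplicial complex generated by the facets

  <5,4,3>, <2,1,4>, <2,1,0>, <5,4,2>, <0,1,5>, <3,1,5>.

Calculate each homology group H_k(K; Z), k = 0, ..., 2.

We work with the vertex ordering 0 < 1 < 2 < 3 < 4 < 5. The simplices of K, each written with vertices in increasing order, are:

  0-simplices (6): [0], [1], [2], [3], [4], [5]
  1-simplices (12): [0,1], [0,2], [0,5], [1,2], [1,3], [1,4], [1,5], [2,4], [2,5], [3,4], [3,5], [4,5]
  2-simplices (6): [0,1,2], [0,1,5], [1,2,4], [1,3,5], [2,4,5], [3,4,5]

Hence C_0 ≅ Z^6, C_1 ≅ Z^12, C_2 ≅ Z^6.

The boundary map ∂_1: C_1 → C_0 is given by ∂[p,q] = [q] − [p].
The 6×12 boundary matrix has rank 5 and Smith normal form diag(1,1,1,1,1).

∂_2: C_2 → C_1 maps a triangle to the signed sum of its edges. For instance
  ∂[1,2,4] = [2,4] − [1,4] + [1,2],
  ∂[0,1,2] = [1,2] − [0,2] + [0,1].
This gives a 12×6 integer matrix of rank 6; reducing to Smith normal form yields diagonal entries (1,1,1,1,1,1).

Reading off H_k = ker ∂_k / im ∂_{k+1}:

  H_0: rank C_0 − rank ∂_1 = 6 − 5 = 1, and the invariant factors of ∂_1 are all 1, so H_0 = Z.
  H_1: rank ker ∂_1 − rank ∂_2 = (12 − 5) − 6 = 1, and the invariant factors of ∂_2 are all 1, so H_1 = Z.
  H_2: rank ker ∂_2 − rank ∂_3 = (6 − 6) − 0 = 0, and there is no ∂_3, so H_2 = 0.

As a check, the Euler characteristic is 6 − 12 + 6 = 0, which agrees with 1 − 1 + 0 = 0.
(K is a triangulation of the cylinder S^1 x I.)

H_0 = Z,  H_1 = Z,  H_2 = 0.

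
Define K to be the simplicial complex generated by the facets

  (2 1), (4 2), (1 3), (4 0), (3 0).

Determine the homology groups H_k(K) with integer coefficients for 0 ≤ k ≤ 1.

H_0 ≅ Z,  H_1 ≅ Z.

We work with the vertex ordering 0 < 1 < 2 < 3 < 4. The simplices of K, each written with vertices in increasing order, are:

  0-simplices (5): [0], [1], [2], [3], [4]
  1-simplices (5): [0,3], [0,4], [1,2], [1,3], [2,4]

so the chain groups are C_0 ≅ Z^5, C_1 ≅ Z^5.

The boundary map ∂_1: C_1 → C_0 is given by ∂[p,q] = [q] − [p]. For instance
  ∂[0,3] = [3] − [0].
The resulting 5×5 matrix has rank 4, and its Smith normal form has invariant factors (1,1,1,1).

From H_k ≅ ker(∂_k) / im(∂_{k+1}) we obtain:

  H_0: rank C_0 − rank ∂_1 = 5 − 4 = 1, and the invariant factors of ∂_1 are all 1, so H_0 ≅ Z.
  H_1: rank ker ∂_1 − rank ∂_2 = (5 − 4) − 0 = 1, and there is no ∂_2, so H_1 ≅ Z.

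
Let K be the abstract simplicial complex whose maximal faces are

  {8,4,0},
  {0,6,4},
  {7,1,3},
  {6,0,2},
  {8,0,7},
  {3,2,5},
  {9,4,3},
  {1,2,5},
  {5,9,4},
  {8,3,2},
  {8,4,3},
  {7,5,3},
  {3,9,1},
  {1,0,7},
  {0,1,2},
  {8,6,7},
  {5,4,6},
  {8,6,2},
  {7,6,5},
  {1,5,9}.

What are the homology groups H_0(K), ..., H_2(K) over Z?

H_0 = Z,  H_1 = Z × Z/2,  H_2 = 0.

Fix the vertex order 0 < 1 < 2 < 3 < 4 < 5 < 6 < 7 < 8 < 9 and write every simplex with vertices in increasing order. Then dim K = 2 and the simplices of K are:

  0-simplices (10): [0], [1], [2], [3], [4], [5], [6], [7], [8], [9]
  1-simplices (30): (30 of them)
  2-simplices (20): (20 of them)

so the chain groups are C_0 ≅ Z^10, C_1 ≅ Z^30, C_2 ≅ Z^20.

∂_1: C_1 → C_0 sends each edge [p,q] (with p < q) to q − p. For instance
  ∂[4,9] = [9] − [4].
As a 10×30 matrix over Z this has rank 9, with invariant factors (1,1,1,1,1,1,1,1,1).

Boundary ∂_2: C_2 → C_1 sends each 2-simplex [p,q,r] to [q,r] − [p,r] + [p,q]. For instance
  ∂[1,3,9] = [3,9] − [1,9] + [1,3],
  ∂[0,1,7] = [1,7] − [0,7] + [0,1].
The 30×20 boundary matrix has rank 20 and Smith normal form diag(1,1,1,1,1,1,1,1,1,1,1,1,1,1,1,1,1,1,1,2).

Computing H_k = (kernel of ∂_k) / (image of ∂_{k+1}):

  H_0: rank C_0 − rank ∂_1 = 10 − 9 = 1, and the invariant factors of ∂_1 are all 1, so H_0 ≅ Z.
  H_1: rank ker ∂_1 − rank ∂_2 = (30 − 9) − 20 = 1, and ∂_2 has invariant factor 2 > 1, so H_1 ≅ Z × Z/2.
  H_2: rank ker ∂_2 − rank ∂_3 = (20 − 20) − 0 = 0, and there is no ∂_3, so H_2 ≅ 0.

As a check, the Euler characteristic is 10 − 30 + 20 = 0, which agrees with 1 − 1 + 0 = 0.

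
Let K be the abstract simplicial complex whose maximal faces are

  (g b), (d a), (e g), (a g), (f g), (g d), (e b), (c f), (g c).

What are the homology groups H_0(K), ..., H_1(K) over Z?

We work with the vertex ordering a < b < c < d < e < f < g. The simplices of K, each written with vertices in increasing order, are:

  0-simplices (7): a, b, c, d, e, f, g
  1-simplices (9): ad, ag, be, bg, cf, cg, dg, eg, fg

so the chain groups are C_0 ≅ Z^7, C_1 ≅ Z^9.

Boundary ∂_1: C_1 → C_0 is given by ∂[p,q] = [q] − [p]. For instance
  ∂fg = g − f.
As a 7×9 matrix over Z this has rank 6, with invariant factors (1,1,1,1,1,1).

Reading off H_k = ker ∂_k / im ∂_{k+1}:

  H_0: rank C_0 − rank ∂_1 = 7 − 6 = 1, and the invariant factors of ∂_1 are all 1, so H_0 ≅ Z.
  H_1: rank ker ∂_1 − rank ∂_2 = (9 − 6) − 0 = 3, and there is no ∂_2, so H_1 ≅ Z^3.

(K is a triangulation of a wedge of 3 circles.)

H_0 ≅ Z,  H_1 ≅ Z^3.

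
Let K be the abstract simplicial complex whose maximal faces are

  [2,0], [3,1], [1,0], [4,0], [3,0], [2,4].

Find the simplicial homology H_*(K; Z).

Order the vertices as 0 < 1 < 2 < 3 < 4. Listing each simplex with vertices in this order, K has dimension 1 with simplices:

  0-simplices (5): [0], [1], [2], [3], [4]
  1-simplices (6): [0,1], [0,2], [0,3], [0,4], [1,3], [2,4]

giving chain groups C_0 ≅ Z^5, C_1 ≅ Z^6.

∂_1: C_1 → C_0 is given by ∂[p,q] = [q] − [p]. For instance
  ∂[2,4] = [4] − [2].
The 5×6 boundary matrix has rank 4 and Smith normal form diag(1,1,1,1).

Computing H_k = (kernel of ∂_k) / (image of ∂_{k+1}):

  H_0: rank C_0 − rank ∂_1 = 5 − 4 = 1, and the invariant factors of ∂_1 are all 1, so H_0 ≅ Z.
  H_1: rank ker ∂_1 − rank ∂_2 = (6 − 4) − 0 = 2, and there is no ∂_2, so H_1 ≅ Z^2.

As a check, the Euler characteristic is 5 − 6 = -1, which agrees with 1 − 2 = -1.

H_0 ≅ Z,  H_1 ≅ Z^2.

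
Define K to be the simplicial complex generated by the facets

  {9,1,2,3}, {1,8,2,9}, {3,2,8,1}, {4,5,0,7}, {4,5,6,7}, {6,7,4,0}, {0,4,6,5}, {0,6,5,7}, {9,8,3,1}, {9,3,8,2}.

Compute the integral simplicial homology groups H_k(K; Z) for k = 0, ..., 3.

H_0 = Z^2,  H_1 = 0,  H_2 = 0,  H_3 = Z^2.

Take the total order 0 < 1 < 2 < 3 < 4 < 5 < 6 < 7 < 8 < 9 on the vertex set. Then K (dimension 3) consists of the simplices:

  0-simplices (10): [0], [1], [2], [3], [4], [5], [6], [7], [8], [9]
  1-simplices (20): [0,4], [0,5], [0,6], [0,7], [1,2], [1,3], [1,8], [1,9], [2,3], [2,8], [2,9], [3,8], [3,9], [4,5], [4,6], [4,7], [5,6], [5,7], [6,7], [8,9]
  2-simplices (20): (20 of them)
  3-simplices (10): [0,4,5,6], [0,4,5,7], [0,4,6,7], [0,5,6,7], [1,2,3,8], [1,2,3,9], [1,2,8,9], [1,3,8,9], [2,3,8,9], [4,5,6,7]

giving chain groups C_0 ≅ Z^10, C_1 ≅ Z^20, C_2 ≅ Z^20, C_3 ≅ Z^10.

∂_1: C_1 → C_0 maps an edge to its endpoints' difference, ∂[p,q] = q − p.
As a 10×20 matrix over Z this has rank 8, with invariant factors (1,1,1,1,1,1,1,1).

The boundary map ∂_2: C_2 → C_1 acts by ∂[p,q,r] = [q,r] − [p,r] + [p,q]. For instance
  ∂[1,2,9] = [2,9] − [1,9] + [1,2],
  ∂[0,5,6] = [5,6] − [0,6] + [0,5].
As a 20×20 matrix over Z this has rank 12, with invariant factors (1,1,1,1,1,1,1,1,1,1,1,1).

Boundary ∂_3: C_3 → C_2 sends each 3-simplex σ to the alternating sum Σ_i (−1)^i (σ with its i-th vertex removed). For instance
  ∂[1,2,3,9] = [2,3,9] − [1,3,9] + [1,2,9] − [1,2,3],
  ∂[2,3,8,9] = [3,8,9] − [2,8,9] + [2,3,9] − [2,3,8].
This gives a 20×10 integer matrix of rank 8; reducing to Smith normal form yields diagonal entries (1,1,1,1,1,1,1,1).

Computing H_k = (kernel of ∂_k) / (image of ∂_{k+1}):

  H_0: rank C_0 − rank ∂_1 = 10 − 8 = 2, and the invariant factors of ∂_1 are all 1, so H_0 = Z^2.
  H_1: rank ker ∂_1 − rank ∂_2 = (20 − 8) − 12 = 0, and the invariant factors of ∂_2 are all 1, so H_1 = 0.
  H_2: rank ker ∂_2 − rank ∂_3 = (20 − 12) − 8 = 0, and the invariant factors of ∂_3 are all 1, so H_2 = 0.
  H_3: rank ker ∂_3 − rank ∂_4 = (10 − 8) − 0 = 2, and there is no ∂_4, so H_3 = Z^2.

(K is a triangulation of the disjoint union of the 3-sphere S^3 and the 3-sphere S^3.)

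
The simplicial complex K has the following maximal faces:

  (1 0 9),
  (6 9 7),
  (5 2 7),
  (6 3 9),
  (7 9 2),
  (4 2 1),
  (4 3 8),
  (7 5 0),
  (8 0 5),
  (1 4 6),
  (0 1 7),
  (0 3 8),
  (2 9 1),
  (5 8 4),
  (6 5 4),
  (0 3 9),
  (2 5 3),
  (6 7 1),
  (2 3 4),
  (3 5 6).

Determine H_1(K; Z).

H_1 ≅ Z ⊕ Z/2.

Take the total order 0 < 1 < 2 < 3 < 4 < 5 < 6 < 7 < 8 < 9 on the vertex set. Then K (dimension 2) consists of the simplices:

  0-simplices (10): [0], [1], [2], [3], [4], [5], [6], [7], [8], [9]
  1-simplices (30): (30 of them)
  2-simplices (20): (20 of them)

Hence C_0 ≅ Z^10, C_1 ≅ Z^30, C_2 ≅ Z^20.

∂_1: C_1 → C_0 sends each edge [p,q] (with p < q) to q − p. For instance
  ∂[3,8] = [8] − [3].
The resulting 10×30 matrix has rank 9, and its Smith normal form has invariant factors (1,1,1,1,1,1,1,1,1).

Boundary ∂_2: C_2 → C_1 sends each 2-simplex [p,q,r] to [q,r] − [p,r] + [p,q]. For instance
  ∂[0,3,8] = [3,8] − [0,8] + [0,3],
  ∂[1,2,9] = [2,9] − [1,9] + [1,2].
This gives a 30×20 integer matrix of rank 20; reducing to Smith normal form yields diagonal entries (1,1,1,1,1,1,1,1,1,1,1,1,1,1,1,1,1,1,1,2).

Reading off H_k = ker ∂_k / im ∂_{k+1}:

  H_1: rank ker ∂_1 − rank ∂_2 = (30 − 9) − 20 = 1, and ∂_2 has invariant factor 2 > 1, so H_1 = Z ⊕ Z/2.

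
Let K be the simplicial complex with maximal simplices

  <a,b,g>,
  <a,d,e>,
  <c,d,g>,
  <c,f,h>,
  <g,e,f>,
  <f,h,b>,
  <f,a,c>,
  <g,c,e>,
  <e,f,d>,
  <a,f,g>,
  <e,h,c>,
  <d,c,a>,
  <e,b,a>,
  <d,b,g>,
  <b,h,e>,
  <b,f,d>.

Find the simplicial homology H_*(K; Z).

H_0 = Z,  H_1 = Z^2,  H_2 = Z.

K has 8 vertices, 24 edges, 16 triangles.
rank ∂_0 = 0, rank ∂_1 = 7 ⇒ b_0 = 8 − 0 − 7 = 1; all invariant factors of ∂_1 are 1 so no torsion. So H_0 ≅ Z.
rank ∂_1 = 7, rank ∂_2 = 15 ⇒ b_1 = 24 − 7 − 15 = 2; all invariant factors of ∂_2 are 1 so no torsion. So H_1 ≅ Z^2.
rank ∂_2 = 15, rank ∂_3 = 0 ⇒ b_2 = 16 − 15 − 0 = 1. So H_2 ≅ Z.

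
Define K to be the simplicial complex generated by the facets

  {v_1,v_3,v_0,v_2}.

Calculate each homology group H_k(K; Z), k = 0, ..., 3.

H_0 ≅ Z,  H_1 = 0,  H_2 = 0,  H_3 = 0.

K has 4 vertices, 6 edges, 4 triangles, 1 3-simplex.
rank ∂_0 = 0, rank ∂_1 = 3 ⇒ b_0 = 4 − 0 − 3 = 1; all invariant factors of ∂_1 are 1 so no torsion. So H_0 = Z.
rank ∂_1 = 3, rank ∂_2 = 3 ⇒ b_1 = 6 − 3 − 3 = 0; all invariant factors of ∂_2 are 1 so no torsion. So H_1 = 0.
rank ∂_2 = 3, rank ∂_3 = 1 ⇒ b_2 = 4 − 3 − 1 = 0; all invariant factors of ∂_3 are 1 so no torsion. So H_2 = 0.
rank ∂_3 = 1, rank ∂_4 = 0 ⇒ b_3 = 1 − 1 − 0 = 0. So H_3 = 0.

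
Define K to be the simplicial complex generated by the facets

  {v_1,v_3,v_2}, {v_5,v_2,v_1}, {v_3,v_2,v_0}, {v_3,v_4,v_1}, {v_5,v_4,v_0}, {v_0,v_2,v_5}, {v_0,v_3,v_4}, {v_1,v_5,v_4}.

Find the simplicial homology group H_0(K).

H_0 ≅ Z.

We work with the vertex ordering v_0 < v_1 < v_2 < v_3 < v_4 < v_5. The simplices of K, each written with vertices in increasing order, are:

  0-simplices (6): [v_0], [v_1], [v_2], [v_3], [v_4], [v_5]
  1-simplices (12): [v_0,v_2], [v_0,v_3], [v_0,v_4], [v_0,v_5], [v_1,v_2], [v_1,v_3], [v_1,v_4], [v_1,v_5], [v_2,v_3], [v_2,v_5], [v_3,v_4], [v_4,v_5]
  2-simplices (8): [v_0,v_2,v_3], [v_0,v_2,v_5], [v_0,v_3,v_4], [v_0,v_4,v_5], [v_1,v_2,v_3], [v_1,v_2,v_5], [v_1,v_3,v_4], [v_1,v_4,v_5]

Hence C_0 ≅ Z^6, C_1 ≅ Z^12, C_2 ≅ Z^8.

∂_1: C_1 → C_0 sends each edge [p,q] (with p < q) to q − p. For instance
  ∂[v_1,v_4] = [v_4] − [v_1].
This gives a 6×12 integer matrix of rank 5; reducing to Smith normal form yields diagonal entries (1,1,1,1,1).

The boundary map ∂_2: C_2 → C_1 acts by ∂[p,q,r] = [q,r] − [p,r] + [p,q]. For instance
  ∂[v_1,v_2,v_3] = [v_2,v_3] − [v_1,v_3] + [v_1,v_2],
  ∂[v_1,v_4,v_5] = [v_4,v_5] − [v_1,v_5] + [v_1,v_4].
The 12×8 boundary matrix has rank 7 and Smith normal form diag(1,1,1,1,1,1,1).

Now H_k = ker ∂_k / im ∂_{k+1}, so:

  H_0: rank C_0 − rank ∂_1 = 6 − 5 = 1, and the invariant factors of ∂_1 are all 1, so H_0 = Z.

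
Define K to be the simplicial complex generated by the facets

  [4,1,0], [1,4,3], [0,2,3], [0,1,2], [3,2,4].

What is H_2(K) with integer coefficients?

H_2 = 0.

Take the total order 0 < 1 < 2 < 3 < 4 on the vertex set. Then K (dimension 2) consists of the simplices:

  0-simplices (5): [0], [1], [2], [3], [4]
  1-simplices (10): [0,1], [0,2], [0,3], [0,4], [1,2], [1,3], [1,4], [2,3], [2,4], [3,4]
  2-simplices (5): [0,1,2], [0,1,4], [0,2,3], [1,3,4], [2,3,4]

Hence C_0 ≅ Z^5, C_1 ≅ Z^10, C_2 ≅ Z^5.

Boundary ∂_1: C_1 → C_0 sends each edge [p,q] (with p < q) to q − p.
As a 5×10 matrix over Z this has rank 4, with invariant factors (1,1,1,1).

The boundary map ∂_2: C_2 → C_1 acts by ∂[p,q,r] = [q,r] − [p,r] + [p,q]. For instance
  ∂[0,2,3] = [2,3] − [0,3] + [0,2],
  ∂[0,1,4] = [1,4] − [0,4] + [0,1].
This gives a 10×5 integer matrix of rank 5; reducing to Smith normal form yields diagonal entries (1,1,1,1,1).

Reading off H_k = ker ∂_k / im ∂_{k+1}:

  H_2: rank ker ∂_2 − rank ∂_3 = (5 − 5) − 0 = 0, and there is no ∂_3, so H_2 ≅ 0.

(K is a triangulation of the Möbius band.)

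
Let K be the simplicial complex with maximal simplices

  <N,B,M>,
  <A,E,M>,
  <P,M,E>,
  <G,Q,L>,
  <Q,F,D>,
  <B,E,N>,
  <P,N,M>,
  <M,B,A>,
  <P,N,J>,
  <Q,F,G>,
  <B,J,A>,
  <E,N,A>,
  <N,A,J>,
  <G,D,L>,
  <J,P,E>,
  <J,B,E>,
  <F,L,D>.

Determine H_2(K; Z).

H_2 ≅ 0.

K has 12 vertices, 28 edges, 17 triangles.
rank ∂_2 = 17, rank ∂_3 = 0 ⇒ b_2 = 17 − 17 − 0 = 0. So H_2 ≅ 0.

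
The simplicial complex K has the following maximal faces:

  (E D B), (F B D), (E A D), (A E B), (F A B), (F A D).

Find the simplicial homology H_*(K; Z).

Fix the vertex order A < B < D < E < F and write every simplex with vertices in increasing order. Then dim K = 2 and the simplices of K are:

  0-simplices (5): A, B, D, E, F
  1-simplices (9): AB, AD, AE, AF, BD, BE, BF, DE, DF
  2-simplices (6): ABE, ABF, ADE, ADF, BDE, BDF

so the chain groups are C_0 ≅ Z^5, C_1 ≅ Z^9, C_2 ≅ Z^6.

∂_1: C_1 → C_0 maps an edge to its endpoints' difference, ∂[p,q] = q − p. For instance
  ∂DF = F − D.
The resulting 5×9 matrix has rank 4, and its Smith normal form has invariant factors (1,1,1,1).

The boundary map ∂_2: C_2 → C_1 acts by ∂[p,q,r] = [q,r] − [p,r] + [p,q]. For instance
  ∂ADF = DF − AF + AD,
  ∂BDF = DF − BF + BD.
The resulting 9×6 matrix has rank 5, and its Smith normal form has invariant factors (1,1,1,1,1).

From H_k ≅ ker(∂_k) / im(∂_{k+1}) we obtain:

  H_0: rank C_0 − rank ∂_1 = 5 − 4 = 1, and the invariant factors of ∂_1 are all 1, so H_0 ≅ Z.
  H_1: rank ker ∂_1 − rank ∂_2 = (9 − 4) − 5 = 0, and the invariant factors of ∂_2 are all 1, so H_1 ≅ 0.
  H_2: rank ker ∂_2 − rank ∂_3 = (6 − 5) − 0 = 1, and there is no ∂_3, so H_2 ≅ Z.

(K is a triangulation of the 2-sphere S^2.)

H_0 = Z,  H_1 = 0,  H_2 = Z.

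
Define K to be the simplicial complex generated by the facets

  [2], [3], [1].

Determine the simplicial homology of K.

We work with the vertex ordering 1 < 2 < 3. The simplices of K, each written with vertices in increasing order, are:

  0-simplices (3): [1], [2], [3]

Hence C_0 ≅ Z^3.

From H_k ≅ ker(∂_k) / im(∂_{k+1}) we obtain:

  H_0: rank C_0 − rank ∂_1 = 3 − 0 = 3, and there is no ∂_1, so H_0 = Z^3.

(K is a triangulation of a set of 3 points.)

H_0 ≅ Z^3.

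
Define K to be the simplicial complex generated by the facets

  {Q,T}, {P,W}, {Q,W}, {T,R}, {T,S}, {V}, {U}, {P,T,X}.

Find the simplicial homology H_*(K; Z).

Take the total order P < Q < R < S < T < U < V < W < X on the vertex set. Then K (dimension 2) consists of the simplices:

  0-simplices (9): P, Q, R, S, T, U, V, W, X
  1-simplices (8): PT, PW, PX, QT, QW, RT, ST, TX
  2-simplices (1): PTX

so the chain groups are C_0 ≅ Z^9, C_1 ≅ Z^8, C_2 ≅ Z^1.

The boundary map ∂_1: C_1 → C_0 maps an edge to its endpoints' difference, ∂[p,q] = q − p.
As a 9×8 matrix over Z this has rank 6, with invariant factors (1,1,1,1,1,1).

The boundary map ∂_2: C_2 → C_1 acts by ∂[p,q,r] = [q,r] − [p,r] + [p,q]. For instance
  ∂PTX = TX − PX + PT.
The 8×1 boundary matrix has rank 1 and Smith normal form diag(1).

Now H_k = ker ∂_k / im ∂_{k+1}, so:

  H_0: rank C_0 − rank ∂_1 = 9 − 6 = 3, and the invariant factors of ∂_1 are all 1, so H_0 ≅ Z^3.
  H_1: rank ker ∂_1 − rank ∂_2 = (8 − 6) − 1 = 1, and the invariant factors of ∂_2 are all 1, so H_1 ≅ Z.
  H_2: rank ker ∂_2 − rank ∂_3 = (1 − 1) − 0 = 0, and there is no ∂_3, so H_2 ≅ 0.

As a check, the Euler characteristic is 9 − 8 + 1 = 2, which agrees with 3 − 1 + 0 = 2.

H_0 = Z^3,  H_1 = Z,  H_2 = 0.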